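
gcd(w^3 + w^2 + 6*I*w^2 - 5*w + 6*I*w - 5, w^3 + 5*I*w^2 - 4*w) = w + I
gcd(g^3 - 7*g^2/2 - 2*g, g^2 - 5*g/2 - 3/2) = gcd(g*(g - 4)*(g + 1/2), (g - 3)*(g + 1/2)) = g + 1/2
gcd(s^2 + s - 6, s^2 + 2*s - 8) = s - 2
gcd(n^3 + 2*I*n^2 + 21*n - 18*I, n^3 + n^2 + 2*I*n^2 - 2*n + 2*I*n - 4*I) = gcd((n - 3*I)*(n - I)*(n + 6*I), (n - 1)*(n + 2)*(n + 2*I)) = 1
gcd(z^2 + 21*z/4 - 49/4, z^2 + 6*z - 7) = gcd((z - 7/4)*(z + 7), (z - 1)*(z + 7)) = z + 7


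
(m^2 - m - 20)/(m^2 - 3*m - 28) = (m - 5)/(m - 7)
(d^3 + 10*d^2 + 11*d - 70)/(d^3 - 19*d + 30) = (d + 7)/(d - 3)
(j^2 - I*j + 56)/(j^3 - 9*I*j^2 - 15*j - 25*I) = (-j^2 + I*j - 56)/(-j^3 + 9*I*j^2 + 15*j + 25*I)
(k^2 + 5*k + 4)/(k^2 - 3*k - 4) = (k + 4)/(k - 4)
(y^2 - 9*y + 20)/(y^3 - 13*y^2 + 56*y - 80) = 1/(y - 4)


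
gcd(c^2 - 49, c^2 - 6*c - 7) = c - 7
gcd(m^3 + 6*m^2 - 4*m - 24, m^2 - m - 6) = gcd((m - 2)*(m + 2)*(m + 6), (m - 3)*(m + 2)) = m + 2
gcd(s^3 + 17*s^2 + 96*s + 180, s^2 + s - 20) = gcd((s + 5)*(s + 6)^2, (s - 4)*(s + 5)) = s + 5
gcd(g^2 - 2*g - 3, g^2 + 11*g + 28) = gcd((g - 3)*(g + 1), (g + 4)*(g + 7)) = 1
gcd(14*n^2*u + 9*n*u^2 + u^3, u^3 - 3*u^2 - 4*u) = u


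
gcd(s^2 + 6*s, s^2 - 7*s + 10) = 1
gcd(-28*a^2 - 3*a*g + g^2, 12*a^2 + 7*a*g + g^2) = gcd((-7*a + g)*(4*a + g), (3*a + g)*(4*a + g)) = 4*a + g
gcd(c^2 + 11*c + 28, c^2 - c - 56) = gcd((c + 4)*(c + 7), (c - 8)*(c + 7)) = c + 7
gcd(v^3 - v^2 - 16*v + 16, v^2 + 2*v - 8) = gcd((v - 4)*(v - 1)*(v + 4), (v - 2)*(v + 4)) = v + 4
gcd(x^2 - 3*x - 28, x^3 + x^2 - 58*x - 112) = 1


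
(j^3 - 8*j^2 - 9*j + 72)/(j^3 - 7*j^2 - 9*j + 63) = (j - 8)/(j - 7)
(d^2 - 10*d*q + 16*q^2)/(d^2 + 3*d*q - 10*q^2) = (d - 8*q)/(d + 5*q)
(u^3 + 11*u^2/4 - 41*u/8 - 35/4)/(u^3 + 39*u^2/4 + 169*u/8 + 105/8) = (2*u^2 + 3*u - 14)/(2*u^2 + 17*u + 21)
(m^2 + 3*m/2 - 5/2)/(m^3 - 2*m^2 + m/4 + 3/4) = 2*(2*m + 5)/(4*m^2 - 4*m - 3)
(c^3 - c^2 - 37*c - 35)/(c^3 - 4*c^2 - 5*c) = (c^2 - 2*c - 35)/(c*(c - 5))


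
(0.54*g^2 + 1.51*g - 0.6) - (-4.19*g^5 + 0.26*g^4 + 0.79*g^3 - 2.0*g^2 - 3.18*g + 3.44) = 4.19*g^5 - 0.26*g^4 - 0.79*g^3 + 2.54*g^2 + 4.69*g - 4.04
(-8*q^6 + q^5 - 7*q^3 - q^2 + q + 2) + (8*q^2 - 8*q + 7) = -8*q^6 + q^5 - 7*q^3 + 7*q^2 - 7*q + 9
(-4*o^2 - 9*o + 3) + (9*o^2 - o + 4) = 5*o^2 - 10*o + 7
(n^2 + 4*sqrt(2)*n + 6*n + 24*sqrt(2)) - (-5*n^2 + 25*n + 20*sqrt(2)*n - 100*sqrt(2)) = 6*n^2 - 16*sqrt(2)*n - 19*n + 124*sqrt(2)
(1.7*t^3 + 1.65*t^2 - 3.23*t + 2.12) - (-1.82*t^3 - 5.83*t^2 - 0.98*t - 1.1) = 3.52*t^3 + 7.48*t^2 - 2.25*t + 3.22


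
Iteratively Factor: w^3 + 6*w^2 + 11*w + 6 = (w + 3)*(w^2 + 3*w + 2) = (w + 2)*(w + 3)*(w + 1)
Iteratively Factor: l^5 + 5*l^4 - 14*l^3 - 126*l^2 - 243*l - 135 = (l + 1)*(l^4 + 4*l^3 - 18*l^2 - 108*l - 135) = (l + 1)*(l + 3)*(l^3 + l^2 - 21*l - 45) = (l - 5)*(l + 1)*(l + 3)*(l^2 + 6*l + 9) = (l - 5)*(l + 1)*(l + 3)^2*(l + 3)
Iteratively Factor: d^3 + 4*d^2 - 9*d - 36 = (d + 3)*(d^2 + d - 12) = (d + 3)*(d + 4)*(d - 3)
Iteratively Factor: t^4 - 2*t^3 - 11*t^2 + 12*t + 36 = (t + 2)*(t^3 - 4*t^2 - 3*t + 18) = (t - 3)*(t + 2)*(t^2 - t - 6) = (t - 3)*(t + 2)^2*(t - 3)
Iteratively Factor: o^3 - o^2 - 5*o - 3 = (o + 1)*(o^2 - 2*o - 3) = (o - 3)*(o + 1)*(o + 1)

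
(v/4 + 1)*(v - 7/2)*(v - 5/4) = v^3/4 - 3*v^2/16 - 117*v/32 + 35/8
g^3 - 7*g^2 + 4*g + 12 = (g - 6)*(g - 2)*(g + 1)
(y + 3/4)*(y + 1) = y^2 + 7*y/4 + 3/4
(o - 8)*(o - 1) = o^2 - 9*o + 8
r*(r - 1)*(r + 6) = r^3 + 5*r^2 - 6*r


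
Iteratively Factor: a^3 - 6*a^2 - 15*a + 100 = (a - 5)*(a^2 - a - 20) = (a - 5)^2*(a + 4)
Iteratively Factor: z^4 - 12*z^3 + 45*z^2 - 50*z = (z)*(z^3 - 12*z^2 + 45*z - 50) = z*(z - 2)*(z^2 - 10*z + 25) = z*(z - 5)*(z - 2)*(z - 5)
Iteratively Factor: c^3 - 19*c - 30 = (c + 2)*(c^2 - 2*c - 15) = (c + 2)*(c + 3)*(c - 5)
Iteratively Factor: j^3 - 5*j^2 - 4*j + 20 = (j - 5)*(j^2 - 4) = (j - 5)*(j - 2)*(j + 2)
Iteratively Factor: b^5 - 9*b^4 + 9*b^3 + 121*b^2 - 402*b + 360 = (b - 2)*(b^4 - 7*b^3 - 5*b^2 + 111*b - 180) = (b - 3)*(b - 2)*(b^3 - 4*b^2 - 17*b + 60) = (b - 3)*(b - 2)*(b + 4)*(b^2 - 8*b + 15) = (b - 3)^2*(b - 2)*(b + 4)*(b - 5)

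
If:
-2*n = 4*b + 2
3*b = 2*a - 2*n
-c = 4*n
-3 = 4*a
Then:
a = -3/4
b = -1/2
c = 0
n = 0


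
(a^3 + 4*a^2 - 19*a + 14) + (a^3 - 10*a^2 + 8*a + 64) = 2*a^3 - 6*a^2 - 11*a + 78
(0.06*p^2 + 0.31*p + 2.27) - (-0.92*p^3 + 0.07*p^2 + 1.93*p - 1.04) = 0.92*p^3 - 0.01*p^2 - 1.62*p + 3.31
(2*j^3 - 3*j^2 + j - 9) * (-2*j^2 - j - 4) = -4*j^5 + 4*j^4 - 7*j^3 + 29*j^2 + 5*j + 36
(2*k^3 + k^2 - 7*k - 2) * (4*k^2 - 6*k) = 8*k^5 - 8*k^4 - 34*k^3 + 34*k^2 + 12*k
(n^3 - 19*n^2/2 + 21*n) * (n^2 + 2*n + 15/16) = n^5 - 15*n^4/2 + 47*n^3/16 + 1059*n^2/32 + 315*n/16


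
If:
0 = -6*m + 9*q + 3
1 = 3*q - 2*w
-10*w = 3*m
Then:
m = 10/13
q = 7/39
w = -3/13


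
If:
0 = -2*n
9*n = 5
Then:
No Solution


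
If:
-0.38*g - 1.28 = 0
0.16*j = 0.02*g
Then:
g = -3.37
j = -0.42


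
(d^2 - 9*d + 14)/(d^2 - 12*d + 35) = (d - 2)/(d - 5)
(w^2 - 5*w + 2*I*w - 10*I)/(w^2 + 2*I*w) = (w - 5)/w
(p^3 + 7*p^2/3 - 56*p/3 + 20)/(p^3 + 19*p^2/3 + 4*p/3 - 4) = (3*p^2 - 11*p + 10)/(3*p^2 + p - 2)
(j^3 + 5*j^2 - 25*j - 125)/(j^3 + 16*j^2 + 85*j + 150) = (j - 5)/(j + 6)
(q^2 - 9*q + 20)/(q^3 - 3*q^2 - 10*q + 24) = (q - 5)/(q^2 + q - 6)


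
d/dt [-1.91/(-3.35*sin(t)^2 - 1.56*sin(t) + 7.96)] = -(12.797*sin(t) + 2.9796)*cos(t)/(3.35*sin(t)^2 + 1.56*sin(t) - 7.96)^2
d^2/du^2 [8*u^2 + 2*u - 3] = 16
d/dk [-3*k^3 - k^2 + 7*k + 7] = -9*k^2 - 2*k + 7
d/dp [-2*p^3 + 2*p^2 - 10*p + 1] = -6*p^2 + 4*p - 10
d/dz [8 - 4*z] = -4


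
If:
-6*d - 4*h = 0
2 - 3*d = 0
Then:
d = 2/3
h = -1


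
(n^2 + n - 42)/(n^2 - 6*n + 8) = (n^2 + n - 42)/(n^2 - 6*n + 8)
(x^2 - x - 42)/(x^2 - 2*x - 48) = (x - 7)/(x - 8)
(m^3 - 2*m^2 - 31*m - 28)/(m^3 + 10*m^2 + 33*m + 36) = (m^2 - 6*m - 7)/(m^2 + 6*m + 9)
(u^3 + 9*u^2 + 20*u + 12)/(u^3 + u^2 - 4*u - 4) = (u + 6)/(u - 2)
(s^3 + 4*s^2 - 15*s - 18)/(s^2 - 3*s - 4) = (s^2 + 3*s - 18)/(s - 4)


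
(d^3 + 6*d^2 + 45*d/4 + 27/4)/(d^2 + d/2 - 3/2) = (2*d^2 + 9*d + 9)/(2*(d - 1))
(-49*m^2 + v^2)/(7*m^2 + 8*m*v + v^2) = (-7*m + v)/(m + v)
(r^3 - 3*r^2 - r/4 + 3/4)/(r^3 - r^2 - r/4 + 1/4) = (r - 3)/(r - 1)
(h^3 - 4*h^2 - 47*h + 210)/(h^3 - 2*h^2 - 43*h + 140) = (h - 6)/(h - 4)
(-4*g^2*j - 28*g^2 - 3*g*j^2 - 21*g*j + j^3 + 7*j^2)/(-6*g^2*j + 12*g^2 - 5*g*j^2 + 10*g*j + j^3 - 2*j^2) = (4*g*j + 28*g - j^2 - 7*j)/(6*g*j - 12*g - j^2 + 2*j)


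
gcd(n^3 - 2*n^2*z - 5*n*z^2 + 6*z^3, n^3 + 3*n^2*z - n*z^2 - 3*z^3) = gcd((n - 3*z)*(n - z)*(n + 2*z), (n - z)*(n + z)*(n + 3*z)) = -n + z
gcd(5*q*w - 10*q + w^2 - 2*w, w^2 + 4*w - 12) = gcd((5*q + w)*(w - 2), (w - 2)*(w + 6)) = w - 2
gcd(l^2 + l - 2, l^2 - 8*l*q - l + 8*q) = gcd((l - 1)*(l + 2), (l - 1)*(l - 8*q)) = l - 1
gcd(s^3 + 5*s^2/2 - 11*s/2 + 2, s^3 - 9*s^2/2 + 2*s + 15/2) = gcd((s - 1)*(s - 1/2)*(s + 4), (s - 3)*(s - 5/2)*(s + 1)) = 1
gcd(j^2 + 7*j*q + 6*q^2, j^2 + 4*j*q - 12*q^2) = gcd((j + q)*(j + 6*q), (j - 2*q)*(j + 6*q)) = j + 6*q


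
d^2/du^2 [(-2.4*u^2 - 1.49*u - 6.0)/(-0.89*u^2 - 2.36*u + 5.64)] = (-7.721462*u^3 + 100.79784*u^2 + 120.489624*u + 319.421472)/(0.704969*u^6 + 5.608068*u^5 + 1.4685*u^4 - 57.93328*u^3 - 9.30599999999998*u^2 + 225.211968*u - 179.406144)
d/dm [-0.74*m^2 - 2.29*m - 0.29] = -1.48*m - 2.29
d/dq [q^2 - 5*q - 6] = 2*q - 5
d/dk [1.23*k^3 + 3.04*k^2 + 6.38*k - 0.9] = 3.69*k^2 + 6.08*k + 6.38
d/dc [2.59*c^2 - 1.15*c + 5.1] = 5.18*c - 1.15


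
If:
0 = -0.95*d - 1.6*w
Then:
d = -1.68421052631579*w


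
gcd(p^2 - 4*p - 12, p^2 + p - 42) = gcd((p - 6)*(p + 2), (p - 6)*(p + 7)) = p - 6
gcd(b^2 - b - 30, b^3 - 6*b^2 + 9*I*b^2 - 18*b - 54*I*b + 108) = b - 6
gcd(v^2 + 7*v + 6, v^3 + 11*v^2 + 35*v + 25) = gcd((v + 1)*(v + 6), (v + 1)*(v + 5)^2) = v + 1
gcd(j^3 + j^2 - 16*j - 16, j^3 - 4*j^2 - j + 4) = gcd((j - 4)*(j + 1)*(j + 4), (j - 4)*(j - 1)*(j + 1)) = j^2 - 3*j - 4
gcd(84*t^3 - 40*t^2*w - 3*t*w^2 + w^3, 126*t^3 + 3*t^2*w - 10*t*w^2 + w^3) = 7*t - w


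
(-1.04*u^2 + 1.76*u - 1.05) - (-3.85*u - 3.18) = -1.04*u^2 + 5.61*u + 2.13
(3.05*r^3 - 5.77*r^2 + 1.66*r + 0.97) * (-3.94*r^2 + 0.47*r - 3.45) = -12.017*r^5 + 24.1673*r^4 - 19.7748*r^3 + 16.8649*r^2 - 5.2711*r - 3.3465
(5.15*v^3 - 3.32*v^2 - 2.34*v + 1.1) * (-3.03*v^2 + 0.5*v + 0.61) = -15.6045*v^5 + 12.6346*v^4 + 8.5717*v^3 - 6.5282*v^2 - 0.8774*v + 0.671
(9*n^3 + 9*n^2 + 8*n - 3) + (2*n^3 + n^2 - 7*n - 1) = 11*n^3 + 10*n^2 + n - 4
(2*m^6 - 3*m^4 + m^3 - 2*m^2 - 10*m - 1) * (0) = 0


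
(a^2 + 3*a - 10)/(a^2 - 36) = (a^2 + 3*a - 10)/(a^2 - 36)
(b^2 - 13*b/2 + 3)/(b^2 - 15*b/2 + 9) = (2*b - 1)/(2*b - 3)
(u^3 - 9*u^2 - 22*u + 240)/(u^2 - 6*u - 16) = (u^2 - u - 30)/(u + 2)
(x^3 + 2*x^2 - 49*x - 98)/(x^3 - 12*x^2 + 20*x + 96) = (x^2 - 49)/(x^2 - 14*x + 48)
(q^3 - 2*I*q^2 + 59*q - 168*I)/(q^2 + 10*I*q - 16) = (q^2 - 10*I*q - 21)/(q + 2*I)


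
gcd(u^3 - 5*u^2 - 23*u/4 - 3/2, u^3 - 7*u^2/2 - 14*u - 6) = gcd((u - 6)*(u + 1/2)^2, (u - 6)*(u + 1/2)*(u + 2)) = u^2 - 11*u/2 - 3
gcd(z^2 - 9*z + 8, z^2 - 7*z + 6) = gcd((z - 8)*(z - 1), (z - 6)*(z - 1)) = z - 1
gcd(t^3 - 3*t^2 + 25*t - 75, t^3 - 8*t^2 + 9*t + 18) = t - 3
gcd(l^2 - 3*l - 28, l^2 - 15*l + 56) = l - 7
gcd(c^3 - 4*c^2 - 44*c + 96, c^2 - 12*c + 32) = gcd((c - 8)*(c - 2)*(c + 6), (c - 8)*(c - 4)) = c - 8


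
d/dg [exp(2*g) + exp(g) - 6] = (2*exp(g) + 1)*exp(g)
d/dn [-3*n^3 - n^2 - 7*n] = -9*n^2 - 2*n - 7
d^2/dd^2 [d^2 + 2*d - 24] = 2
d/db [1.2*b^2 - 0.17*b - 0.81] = 2.4*b - 0.17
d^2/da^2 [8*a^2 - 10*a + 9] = 16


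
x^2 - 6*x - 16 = (x - 8)*(x + 2)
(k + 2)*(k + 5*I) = k^2 + 2*k + 5*I*k + 10*I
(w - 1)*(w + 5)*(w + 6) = w^3 + 10*w^2 + 19*w - 30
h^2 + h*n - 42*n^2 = (h - 6*n)*(h + 7*n)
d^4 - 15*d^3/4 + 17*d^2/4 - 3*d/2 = d*(d - 2)*(d - 1)*(d - 3/4)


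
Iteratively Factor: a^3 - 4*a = (a - 2)*(a^2 + 2*a) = (a - 2)*(a + 2)*(a)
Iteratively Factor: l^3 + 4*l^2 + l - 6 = (l - 1)*(l^2 + 5*l + 6) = (l - 1)*(l + 2)*(l + 3)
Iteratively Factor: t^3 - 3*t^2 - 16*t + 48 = (t - 3)*(t^2 - 16) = (t - 4)*(t - 3)*(t + 4)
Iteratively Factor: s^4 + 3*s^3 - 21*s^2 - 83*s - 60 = (s + 1)*(s^3 + 2*s^2 - 23*s - 60) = (s + 1)*(s + 3)*(s^2 - s - 20) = (s + 1)*(s + 3)*(s + 4)*(s - 5)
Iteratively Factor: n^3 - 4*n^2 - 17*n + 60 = (n + 4)*(n^2 - 8*n + 15) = (n - 5)*(n + 4)*(n - 3)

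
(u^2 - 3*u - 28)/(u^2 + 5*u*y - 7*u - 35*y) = (u + 4)/(u + 5*y)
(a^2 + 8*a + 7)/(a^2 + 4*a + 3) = (a + 7)/(a + 3)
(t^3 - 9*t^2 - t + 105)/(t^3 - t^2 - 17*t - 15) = (t - 7)/(t + 1)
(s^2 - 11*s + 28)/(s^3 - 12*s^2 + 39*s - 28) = 1/(s - 1)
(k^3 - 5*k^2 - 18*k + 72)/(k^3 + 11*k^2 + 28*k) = (k^2 - 9*k + 18)/(k*(k + 7))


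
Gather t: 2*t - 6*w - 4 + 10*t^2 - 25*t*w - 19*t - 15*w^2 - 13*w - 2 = 10*t^2 + t*(-25*w - 17) - 15*w^2 - 19*w - 6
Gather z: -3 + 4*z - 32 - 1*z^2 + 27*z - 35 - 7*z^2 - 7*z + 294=-8*z^2 + 24*z + 224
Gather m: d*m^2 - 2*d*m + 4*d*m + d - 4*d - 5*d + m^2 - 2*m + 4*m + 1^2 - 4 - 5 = -8*d + m^2*(d + 1) + m*(2*d + 2) - 8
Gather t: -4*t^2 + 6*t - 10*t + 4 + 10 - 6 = -4*t^2 - 4*t + 8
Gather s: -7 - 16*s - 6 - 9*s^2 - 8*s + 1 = -9*s^2 - 24*s - 12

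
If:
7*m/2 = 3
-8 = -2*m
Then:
No Solution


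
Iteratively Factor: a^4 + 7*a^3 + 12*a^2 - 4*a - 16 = (a + 2)*(a^3 + 5*a^2 + 2*a - 8) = (a + 2)*(a + 4)*(a^2 + a - 2) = (a + 2)^2*(a + 4)*(a - 1)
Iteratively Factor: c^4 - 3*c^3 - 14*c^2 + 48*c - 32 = (c - 2)*(c^3 - c^2 - 16*c + 16) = (c - 2)*(c + 4)*(c^2 - 5*c + 4) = (c - 4)*(c - 2)*(c + 4)*(c - 1)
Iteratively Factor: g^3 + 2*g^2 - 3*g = (g - 1)*(g^2 + 3*g) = g*(g - 1)*(g + 3)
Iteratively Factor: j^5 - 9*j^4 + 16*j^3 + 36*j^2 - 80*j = (j - 5)*(j^4 - 4*j^3 - 4*j^2 + 16*j) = j*(j - 5)*(j^3 - 4*j^2 - 4*j + 16) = j*(j - 5)*(j - 2)*(j^2 - 2*j - 8) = j*(j - 5)*(j - 4)*(j - 2)*(j + 2)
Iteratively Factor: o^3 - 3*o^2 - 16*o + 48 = (o - 4)*(o^2 + o - 12) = (o - 4)*(o + 4)*(o - 3)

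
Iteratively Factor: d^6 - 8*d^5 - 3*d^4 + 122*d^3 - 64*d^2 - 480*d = (d - 4)*(d^5 - 4*d^4 - 19*d^3 + 46*d^2 + 120*d) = (d - 4)^2*(d^4 - 19*d^2 - 30*d) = (d - 5)*(d - 4)^2*(d^3 + 5*d^2 + 6*d) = d*(d - 5)*(d - 4)^2*(d^2 + 5*d + 6) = d*(d - 5)*(d - 4)^2*(d + 2)*(d + 3)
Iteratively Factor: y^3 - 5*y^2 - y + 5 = (y - 5)*(y^2 - 1) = (y - 5)*(y - 1)*(y + 1)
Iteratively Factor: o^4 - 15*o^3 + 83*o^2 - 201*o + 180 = (o - 3)*(o^3 - 12*o^2 + 47*o - 60) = (o - 5)*(o - 3)*(o^2 - 7*o + 12) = (o - 5)*(o - 3)^2*(o - 4)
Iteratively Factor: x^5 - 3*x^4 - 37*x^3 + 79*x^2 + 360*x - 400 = (x - 1)*(x^4 - 2*x^3 - 39*x^2 + 40*x + 400) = (x - 1)*(x + 4)*(x^3 - 6*x^2 - 15*x + 100) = (x - 5)*(x - 1)*(x + 4)*(x^2 - x - 20) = (x - 5)*(x - 1)*(x + 4)^2*(x - 5)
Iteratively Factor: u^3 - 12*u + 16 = (u - 2)*(u^2 + 2*u - 8) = (u - 2)^2*(u + 4)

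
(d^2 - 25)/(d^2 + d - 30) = (d + 5)/(d + 6)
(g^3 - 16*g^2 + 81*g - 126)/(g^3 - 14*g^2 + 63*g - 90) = (g - 7)/(g - 5)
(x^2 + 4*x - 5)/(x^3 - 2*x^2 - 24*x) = (-x^2 - 4*x + 5)/(x*(-x^2 + 2*x + 24))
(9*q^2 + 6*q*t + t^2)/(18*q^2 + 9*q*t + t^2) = (3*q + t)/(6*q + t)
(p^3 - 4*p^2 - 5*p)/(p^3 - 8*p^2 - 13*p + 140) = p*(p + 1)/(p^2 - 3*p - 28)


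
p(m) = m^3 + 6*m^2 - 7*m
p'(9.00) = 344.00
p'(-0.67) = -13.69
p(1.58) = 7.86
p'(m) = 3*m^2 + 12*m - 7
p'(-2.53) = -18.16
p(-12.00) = -780.00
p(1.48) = 6.02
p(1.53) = 6.92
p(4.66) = 198.87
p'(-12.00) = 281.00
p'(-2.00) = -19.00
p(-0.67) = 7.08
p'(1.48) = 17.33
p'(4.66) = 114.07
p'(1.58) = 19.45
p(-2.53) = 39.92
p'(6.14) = 179.78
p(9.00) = 1152.00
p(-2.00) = 30.00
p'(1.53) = 18.38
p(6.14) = 414.69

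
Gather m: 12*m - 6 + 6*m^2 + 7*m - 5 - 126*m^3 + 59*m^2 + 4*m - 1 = -126*m^3 + 65*m^2 + 23*m - 12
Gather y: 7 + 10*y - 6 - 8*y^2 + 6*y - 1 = -8*y^2 + 16*y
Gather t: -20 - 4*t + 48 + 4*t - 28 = 0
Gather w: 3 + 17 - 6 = 14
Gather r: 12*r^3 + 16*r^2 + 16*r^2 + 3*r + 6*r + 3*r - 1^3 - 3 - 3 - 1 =12*r^3 + 32*r^2 + 12*r - 8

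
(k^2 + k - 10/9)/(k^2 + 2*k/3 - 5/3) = (k - 2/3)/(k - 1)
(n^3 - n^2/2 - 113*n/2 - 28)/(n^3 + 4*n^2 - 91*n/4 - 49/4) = 2*(n - 8)/(2*n - 7)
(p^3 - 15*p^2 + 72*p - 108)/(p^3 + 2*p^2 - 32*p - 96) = (p^2 - 9*p + 18)/(p^2 + 8*p + 16)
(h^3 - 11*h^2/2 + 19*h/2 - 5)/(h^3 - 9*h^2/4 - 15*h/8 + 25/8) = 4*(h - 2)/(4*h + 5)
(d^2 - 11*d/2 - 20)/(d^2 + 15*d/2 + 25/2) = (d - 8)/(d + 5)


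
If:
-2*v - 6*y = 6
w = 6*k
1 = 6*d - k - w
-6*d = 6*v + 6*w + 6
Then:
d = 21*y/43 + 20/43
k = 18*y/43 + 11/43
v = -3*y - 3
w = 108*y/43 + 66/43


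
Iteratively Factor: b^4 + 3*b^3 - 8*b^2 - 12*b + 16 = (b - 1)*(b^3 + 4*b^2 - 4*b - 16) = (b - 2)*(b - 1)*(b^2 + 6*b + 8) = (b - 2)*(b - 1)*(b + 4)*(b + 2)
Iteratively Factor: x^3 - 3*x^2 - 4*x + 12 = (x + 2)*(x^2 - 5*x + 6) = (x - 3)*(x + 2)*(x - 2)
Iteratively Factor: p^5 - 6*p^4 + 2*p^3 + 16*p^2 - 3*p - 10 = (p + 1)*(p^4 - 7*p^3 + 9*p^2 + 7*p - 10) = (p + 1)^2*(p^3 - 8*p^2 + 17*p - 10) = (p - 5)*(p + 1)^2*(p^2 - 3*p + 2) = (p - 5)*(p - 1)*(p + 1)^2*(p - 2)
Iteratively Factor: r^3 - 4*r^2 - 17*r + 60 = (r + 4)*(r^2 - 8*r + 15) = (r - 3)*(r + 4)*(r - 5)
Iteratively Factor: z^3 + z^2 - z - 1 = (z + 1)*(z^2 - 1) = (z - 1)*(z + 1)*(z + 1)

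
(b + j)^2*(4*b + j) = 4*b^3 + 9*b^2*j + 6*b*j^2 + j^3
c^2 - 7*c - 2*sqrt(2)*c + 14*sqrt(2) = (c - 7)*(c - 2*sqrt(2))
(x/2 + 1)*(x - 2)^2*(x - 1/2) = x^4/2 - 5*x^3/4 - 3*x^2/2 + 5*x - 2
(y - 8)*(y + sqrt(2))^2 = y^3 - 8*y^2 + 2*sqrt(2)*y^2 - 16*sqrt(2)*y + 2*y - 16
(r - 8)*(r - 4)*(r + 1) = r^3 - 11*r^2 + 20*r + 32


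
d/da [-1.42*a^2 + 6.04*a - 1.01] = 6.04 - 2.84*a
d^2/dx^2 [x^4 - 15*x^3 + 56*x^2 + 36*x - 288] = 12*x^2 - 90*x + 112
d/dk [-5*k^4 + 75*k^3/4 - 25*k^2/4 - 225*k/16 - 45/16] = -20*k^3 + 225*k^2/4 - 25*k/2 - 225/16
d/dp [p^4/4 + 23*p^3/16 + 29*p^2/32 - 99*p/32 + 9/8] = p^3 + 69*p^2/16 + 29*p/16 - 99/32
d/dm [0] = 0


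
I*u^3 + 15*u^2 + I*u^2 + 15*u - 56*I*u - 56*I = (u - 8*I)*(u - 7*I)*(I*u + I)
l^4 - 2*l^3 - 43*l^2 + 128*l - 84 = (l - 6)*(l - 2)*(l - 1)*(l + 7)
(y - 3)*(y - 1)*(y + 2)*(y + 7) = y^4 + 5*y^3 - 19*y^2 - 29*y + 42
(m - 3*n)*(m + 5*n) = m^2 + 2*m*n - 15*n^2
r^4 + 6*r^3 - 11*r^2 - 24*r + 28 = (r - 2)*(r - 1)*(r + 2)*(r + 7)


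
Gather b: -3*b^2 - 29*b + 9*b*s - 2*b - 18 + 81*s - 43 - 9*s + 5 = -3*b^2 + b*(9*s - 31) + 72*s - 56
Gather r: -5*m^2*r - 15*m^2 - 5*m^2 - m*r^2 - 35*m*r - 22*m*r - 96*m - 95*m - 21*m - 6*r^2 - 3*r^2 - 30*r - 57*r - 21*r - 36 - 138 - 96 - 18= -20*m^2 - 212*m + r^2*(-m - 9) + r*(-5*m^2 - 57*m - 108) - 288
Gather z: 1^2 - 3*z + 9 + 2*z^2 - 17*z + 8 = 2*z^2 - 20*z + 18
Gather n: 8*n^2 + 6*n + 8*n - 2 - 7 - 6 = 8*n^2 + 14*n - 15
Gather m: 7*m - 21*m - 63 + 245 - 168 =14 - 14*m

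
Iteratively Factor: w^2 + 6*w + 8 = (w + 4)*(w + 2)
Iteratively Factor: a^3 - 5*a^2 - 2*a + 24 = (a - 4)*(a^2 - a - 6) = (a - 4)*(a + 2)*(a - 3)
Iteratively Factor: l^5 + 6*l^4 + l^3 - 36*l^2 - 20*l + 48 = (l - 2)*(l^4 + 8*l^3 + 17*l^2 - 2*l - 24) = (l - 2)*(l + 3)*(l^3 + 5*l^2 + 2*l - 8) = (l - 2)*(l - 1)*(l + 3)*(l^2 + 6*l + 8) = (l - 2)*(l - 1)*(l + 2)*(l + 3)*(l + 4)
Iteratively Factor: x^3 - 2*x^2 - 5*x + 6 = (x - 3)*(x^2 + x - 2) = (x - 3)*(x + 2)*(x - 1)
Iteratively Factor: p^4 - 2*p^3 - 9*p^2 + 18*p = (p + 3)*(p^3 - 5*p^2 + 6*p) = (p - 3)*(p + 3)*(p^2 - 2*p) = (p - 3)*(p - 2)*(p + 3)*(p)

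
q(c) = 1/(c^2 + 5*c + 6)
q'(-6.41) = 0.03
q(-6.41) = 0.07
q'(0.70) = -0.06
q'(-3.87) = 1.04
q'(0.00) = -0.14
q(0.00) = 0.17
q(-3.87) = 0.61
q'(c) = (-2*c - 5)/(c^2 + 5*c + 6)^2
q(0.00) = 0.17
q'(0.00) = -0.14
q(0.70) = 0.10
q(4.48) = 0.02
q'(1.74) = -0.03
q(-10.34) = 0.02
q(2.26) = 0.04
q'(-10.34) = 0.00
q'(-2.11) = -81.38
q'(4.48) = -0.01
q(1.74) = 0.06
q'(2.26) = -0.02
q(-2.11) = -10.21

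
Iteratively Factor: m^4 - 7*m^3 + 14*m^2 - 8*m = (m)*(m^3 - 7*m^2 + 14*m - 8) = m*(m - 4)*(m^2 - 3*m + 2) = m*(m - 4)*(m - 2)*(m - 1)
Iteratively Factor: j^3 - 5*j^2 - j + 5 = (j - 1)*(j^2 - 4*j - 5) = (j - 5)*(j - 1)*(j + 1)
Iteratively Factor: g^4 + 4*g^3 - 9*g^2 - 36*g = (g - 3)*(g^3 + 7*g^2 + 12*g) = (g - 3)*(g + 3)*(g^2 + 4*g) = g*(g - 3)*(g + 3)*(g + 4)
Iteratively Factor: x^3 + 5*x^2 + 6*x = (x)*(x^2 + 5*x + 6) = x*(x + 2)*(x + 3)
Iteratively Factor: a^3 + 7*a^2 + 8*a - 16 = (a + 4)*(a^2 + 3*a - 4) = (a + 4)^2*(a - 1)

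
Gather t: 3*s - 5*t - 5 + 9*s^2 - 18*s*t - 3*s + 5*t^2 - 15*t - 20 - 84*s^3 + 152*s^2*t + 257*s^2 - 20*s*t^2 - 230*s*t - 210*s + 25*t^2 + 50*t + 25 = -84*s^3 + 266*s^2 - 210*s + t^2*(30 - 20*s) + t*(152*s^2 - 248*s + 30)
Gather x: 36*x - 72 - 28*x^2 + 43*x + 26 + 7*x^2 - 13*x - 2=-21*x^2 + 66*x - 48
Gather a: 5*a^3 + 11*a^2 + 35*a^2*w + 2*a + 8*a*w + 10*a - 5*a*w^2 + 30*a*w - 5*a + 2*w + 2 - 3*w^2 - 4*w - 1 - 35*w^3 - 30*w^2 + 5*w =5*a^3 + a^2*(35*w + 11) + a*(-5*w^2 + 38*w + 7) - 35*w^3 - 33*w^2 + 3*w + 1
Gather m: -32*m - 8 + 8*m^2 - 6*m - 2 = 8*m^2 - 38*m - 10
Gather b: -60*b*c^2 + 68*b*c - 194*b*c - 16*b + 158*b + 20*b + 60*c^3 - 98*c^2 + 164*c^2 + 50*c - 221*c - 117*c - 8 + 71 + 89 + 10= b*(-60*c^2 - 126*c + 162) + 60*c^3 + 66*c^2 - 288*c + 162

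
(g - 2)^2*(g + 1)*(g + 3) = g^4 - 9*g^2 + 4*g + 12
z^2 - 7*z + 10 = (z - 5)*(z - 2)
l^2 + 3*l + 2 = (l + 1)*(l + 2)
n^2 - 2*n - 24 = (n - 6)*(n + 4)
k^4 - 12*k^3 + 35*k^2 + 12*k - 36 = (k - 6)^2*(k - 1)*(k + 1)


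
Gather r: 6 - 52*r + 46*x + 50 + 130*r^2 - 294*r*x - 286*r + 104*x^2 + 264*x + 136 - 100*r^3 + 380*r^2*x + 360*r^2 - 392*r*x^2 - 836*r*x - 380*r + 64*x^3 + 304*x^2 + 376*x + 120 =-100*r^3 + r^2*(380*x + 490) + r*(-392*x^2 - 1130*x - 718) + 64*x^3 + 408*x^2 + 686*x + 312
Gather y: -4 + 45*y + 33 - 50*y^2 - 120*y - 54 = -50*y^2 - 75*y - 25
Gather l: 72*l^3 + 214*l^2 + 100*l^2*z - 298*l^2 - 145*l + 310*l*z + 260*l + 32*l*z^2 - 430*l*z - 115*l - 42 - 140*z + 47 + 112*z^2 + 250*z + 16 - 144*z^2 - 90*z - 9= 72*l^3 + l^2*(100*z - 84) + l*(32*z^2 - 120*z) - 32*z^2 + 20*z + 12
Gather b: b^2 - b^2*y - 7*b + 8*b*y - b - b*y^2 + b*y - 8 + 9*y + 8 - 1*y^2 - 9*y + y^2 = b^2*(1 - y) + b*(-y^2 + 9*y - 8)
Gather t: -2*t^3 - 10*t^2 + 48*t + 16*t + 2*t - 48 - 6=-2*t^3 - 10*t^2 + 66*t - 54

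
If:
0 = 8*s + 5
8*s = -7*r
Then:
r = 5/7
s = -5/8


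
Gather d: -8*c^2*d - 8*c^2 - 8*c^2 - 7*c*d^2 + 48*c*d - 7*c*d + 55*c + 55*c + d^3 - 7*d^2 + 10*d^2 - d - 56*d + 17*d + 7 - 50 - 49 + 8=-16*c^2 + 110*c + d^3 + d^2*(3 - 7*c) + d*(-8*c^2 + 41*c - 40) - 84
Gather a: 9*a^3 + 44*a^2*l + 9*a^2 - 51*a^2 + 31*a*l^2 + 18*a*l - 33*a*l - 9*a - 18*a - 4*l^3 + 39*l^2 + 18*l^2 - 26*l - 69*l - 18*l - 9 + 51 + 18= 9*a^3 + a^2*(44*l - 42) + a*(31*l^2 - 15*l - 27) - 4*l^3 + 57*l^2 - 113*l + 60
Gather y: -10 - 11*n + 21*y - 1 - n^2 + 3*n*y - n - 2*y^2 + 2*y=-n^2 - 12*n - 2*y^2 + y*(3*n + 23) - 11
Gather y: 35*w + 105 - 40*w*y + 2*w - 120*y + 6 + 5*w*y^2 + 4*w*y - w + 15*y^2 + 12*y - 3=36*w + y^2*(5*w + 15) + y*(-36*w - 108) + 108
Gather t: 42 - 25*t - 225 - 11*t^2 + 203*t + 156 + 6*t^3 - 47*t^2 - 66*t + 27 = 6*t^3 - 58*t^2 + 112*t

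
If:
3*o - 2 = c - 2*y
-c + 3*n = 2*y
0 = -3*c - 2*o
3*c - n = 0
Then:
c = 4/5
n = 12/5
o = -6/5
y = 16/5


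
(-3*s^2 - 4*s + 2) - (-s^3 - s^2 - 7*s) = s^3 - 2*s^2 + 3*s + 2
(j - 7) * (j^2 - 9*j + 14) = j^3 - 16*j^2 + 77*j - 98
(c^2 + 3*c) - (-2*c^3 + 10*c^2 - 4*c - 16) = 2*c^3 - 9*c^2 + 7*c + 16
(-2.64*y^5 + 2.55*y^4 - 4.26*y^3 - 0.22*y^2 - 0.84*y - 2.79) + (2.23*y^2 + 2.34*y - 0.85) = -2.64*y^5 + 2.55*y^4 - 4.26*y^3 + 2.01*y^2 + 1.5*y - 3.64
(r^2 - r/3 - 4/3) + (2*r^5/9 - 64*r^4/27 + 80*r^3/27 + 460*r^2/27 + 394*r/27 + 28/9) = 2*r^5/9 - 64*r^4/27 + 80*r^3/27 + 487*r^2/27 + 385*r/27 + 16/9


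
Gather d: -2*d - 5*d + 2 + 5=7 - 7*d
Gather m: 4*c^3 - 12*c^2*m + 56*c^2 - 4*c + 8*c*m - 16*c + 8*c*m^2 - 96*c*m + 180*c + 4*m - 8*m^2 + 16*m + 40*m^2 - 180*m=4*c^3 + 56*c^2 + 160*c + m^2*(8*c + 32) + m*(-12*c^2 - 88*c - 160)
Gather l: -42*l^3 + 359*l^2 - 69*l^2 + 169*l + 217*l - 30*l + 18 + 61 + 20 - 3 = -42*l^3 + 290*l^2 + 356*l + 96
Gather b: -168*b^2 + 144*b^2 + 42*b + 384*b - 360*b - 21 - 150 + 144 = -24*b^2 + 66*b - 27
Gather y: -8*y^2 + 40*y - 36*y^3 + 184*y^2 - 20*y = -36*y^3 + 176*y^2 + 20*y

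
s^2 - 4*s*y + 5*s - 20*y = (s + 5)*(s - 4*y)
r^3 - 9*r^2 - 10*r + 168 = (r - 7)*(r - 6)*(r + 4)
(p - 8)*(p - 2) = p^2 - 10*p + 16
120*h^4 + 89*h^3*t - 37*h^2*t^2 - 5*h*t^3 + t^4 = (-8*h + t)*(-3*h + t)*(h + t)*(5*h + t)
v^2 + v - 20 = (v - 4)*(v + 5)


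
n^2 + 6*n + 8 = (n + 2)*(n + 4)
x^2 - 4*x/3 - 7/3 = (x - 7/3)*(x + 1)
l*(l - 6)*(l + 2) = l^3 - 4*l^2 - 12*l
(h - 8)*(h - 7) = h^2 - 15*h + 56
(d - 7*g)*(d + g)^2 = d^3 - 5*d^2*g - 13*d*g^2 - 7*g^3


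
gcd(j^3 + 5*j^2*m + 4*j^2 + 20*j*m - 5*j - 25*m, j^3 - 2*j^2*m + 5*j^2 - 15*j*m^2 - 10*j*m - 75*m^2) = j + 5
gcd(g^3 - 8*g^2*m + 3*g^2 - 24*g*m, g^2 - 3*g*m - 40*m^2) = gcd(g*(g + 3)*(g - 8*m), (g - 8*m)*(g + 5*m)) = g - 8*m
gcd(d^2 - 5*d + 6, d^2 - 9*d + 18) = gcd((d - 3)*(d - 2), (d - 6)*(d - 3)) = d - 3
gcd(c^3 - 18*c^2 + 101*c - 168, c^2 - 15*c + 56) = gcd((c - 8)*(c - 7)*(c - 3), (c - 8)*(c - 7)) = c^2 - 15*c + 56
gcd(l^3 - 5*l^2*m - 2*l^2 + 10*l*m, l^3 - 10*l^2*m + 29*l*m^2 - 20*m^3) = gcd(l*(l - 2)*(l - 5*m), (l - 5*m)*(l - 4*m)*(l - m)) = l - 5*m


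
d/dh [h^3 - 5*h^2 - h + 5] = 3*h^2 - 10*h - 1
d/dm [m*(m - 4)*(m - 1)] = 3*m^2 - 10*m + 4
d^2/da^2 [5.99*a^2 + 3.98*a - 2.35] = 11.9800000000000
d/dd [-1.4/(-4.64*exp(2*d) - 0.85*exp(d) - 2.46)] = (-12.992*exp(d) - 1.19)*exp(d)/(4.64*exp(2*d) + 0.85*exp(d) + 2.46)^2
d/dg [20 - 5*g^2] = -10*g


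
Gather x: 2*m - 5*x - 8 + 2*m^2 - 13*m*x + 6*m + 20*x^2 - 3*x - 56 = 2*m^2 + 8*m + 20*x^2 + x*(-13*m - 8) - 64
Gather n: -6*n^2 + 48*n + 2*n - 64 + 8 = -6*n^2 + 50*n - 56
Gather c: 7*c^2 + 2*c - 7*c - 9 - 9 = 7*c^2 - 5*c - 18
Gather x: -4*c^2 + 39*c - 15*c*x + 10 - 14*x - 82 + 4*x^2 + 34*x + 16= -4*c^2 + 39*c + 4*x^2 + x*(20 - 15*c) - 56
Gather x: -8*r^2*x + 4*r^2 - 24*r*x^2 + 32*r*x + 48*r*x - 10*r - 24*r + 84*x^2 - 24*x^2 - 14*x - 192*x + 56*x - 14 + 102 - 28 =4*r^2 - 34*r + x^2*(60 - 24*r) + x*(-8*r^2 + 80*r - 150) + 60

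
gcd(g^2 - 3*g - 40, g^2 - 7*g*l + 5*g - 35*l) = g + 5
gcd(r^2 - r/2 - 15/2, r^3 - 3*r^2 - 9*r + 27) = r - 3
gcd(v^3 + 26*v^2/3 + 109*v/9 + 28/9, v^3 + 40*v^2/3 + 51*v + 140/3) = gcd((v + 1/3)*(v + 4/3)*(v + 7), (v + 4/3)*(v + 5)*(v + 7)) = v^2 + 25*v/3 + 28/3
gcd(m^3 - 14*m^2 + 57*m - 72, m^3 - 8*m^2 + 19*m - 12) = m - 3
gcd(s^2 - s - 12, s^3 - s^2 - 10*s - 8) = s - 4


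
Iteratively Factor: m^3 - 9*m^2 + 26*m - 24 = (m - 3)*(m^2 - 6*m + 8) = (m - 4)*(m - 3)*(m - 2)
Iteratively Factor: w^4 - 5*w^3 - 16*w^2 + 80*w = (w)*(w^3 - 5*w^2 - 16*w + 80) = w*(w - 5)*(w^2 - 16) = w*(w - 5)*(w + 4)*(w - 4)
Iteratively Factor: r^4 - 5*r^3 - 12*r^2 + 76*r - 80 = (r + 4)*(r^3 - 9*r^2 + 24*r - 20) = (r - 2)*(r + 4)*(r^2 - 7*r + 10) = (r - 2)^2*(r + 4)*(r - 5)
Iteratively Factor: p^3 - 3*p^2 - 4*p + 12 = (p - 2)*(p^2 - p - 6) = (p - 2)*(p + 2)*(p - 3)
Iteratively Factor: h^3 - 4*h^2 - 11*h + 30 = (h + 3)*(h^2 - 7*h + 10) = (h - 5)*(h + 3)*(h - 2)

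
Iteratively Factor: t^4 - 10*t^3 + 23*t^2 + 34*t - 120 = (t - 5)*(t^3 - 5*t^2 - 2*t + 24) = (t - 5)*(t - 3)*(t^2 - 2*t - 8) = (t - 5)*(t - 4)*(t - 3)*(t + 2)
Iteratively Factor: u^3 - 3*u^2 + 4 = (u - 2)*(u^2 - u - 2) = (u - 2)^2*(u + 1)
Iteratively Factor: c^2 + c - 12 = (c + 4)*(c - 3)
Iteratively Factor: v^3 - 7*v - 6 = (v - 3)*(v^2 + 3*v + 2) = (v - 3)*(v + 1)*(v + 2)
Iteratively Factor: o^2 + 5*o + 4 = (o + 4)*(o + 1)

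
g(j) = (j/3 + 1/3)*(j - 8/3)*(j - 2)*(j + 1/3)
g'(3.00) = 6.74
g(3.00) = 1.48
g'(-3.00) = -63.04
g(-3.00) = 50.37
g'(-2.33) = -32.25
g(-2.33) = 19.15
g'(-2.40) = -34.89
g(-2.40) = 21.50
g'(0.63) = 0.63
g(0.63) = 1.46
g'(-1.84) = -17.06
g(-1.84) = 7.30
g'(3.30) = 12.25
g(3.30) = 4.29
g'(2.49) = 0.85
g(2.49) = -0.28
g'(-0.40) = 1.38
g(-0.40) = -0.10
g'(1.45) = -1.63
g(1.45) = 0.97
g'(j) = (j/3 + 1/3)*(j - 8/3)*(j - 2) + (j/3 + 1/3)*(j - 8/3)*(j + 1/3) + (j/3 + 1/3)*(j - 2)*(j + 1/3) + (j - 8/3)*(j - 2)*(j + 1/3)/3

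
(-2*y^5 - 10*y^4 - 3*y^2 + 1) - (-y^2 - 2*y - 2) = -2*y^5 - 10*y^4 - 2*y^2 + 2*y + 3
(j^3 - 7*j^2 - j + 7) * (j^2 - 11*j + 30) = j^5 - 18*j^4 + 106*j^3 - 192*j^2 - 107*j + 210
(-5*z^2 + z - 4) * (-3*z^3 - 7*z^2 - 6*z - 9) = 15*z^5 + 32*z^4 + 35*z^3 + 67*z^2 + 15*z + 36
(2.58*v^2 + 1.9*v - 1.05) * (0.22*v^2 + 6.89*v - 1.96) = 0.5676*v^4 + 18.1942*v^3 + 7.8032*v^2 - 10.9585*v + 2.058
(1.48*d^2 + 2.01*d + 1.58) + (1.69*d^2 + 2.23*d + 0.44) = 3.17*d^2 + 4.24*d + 2.02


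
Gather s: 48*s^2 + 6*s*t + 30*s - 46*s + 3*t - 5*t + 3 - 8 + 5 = 48*s^2 + s*(6*t - 16) - 2*t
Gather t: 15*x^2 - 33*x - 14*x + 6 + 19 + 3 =15*x^2 - 47*x + 28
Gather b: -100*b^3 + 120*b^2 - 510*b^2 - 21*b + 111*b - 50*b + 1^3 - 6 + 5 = -100*b^3 - 390*b^2 + 40*b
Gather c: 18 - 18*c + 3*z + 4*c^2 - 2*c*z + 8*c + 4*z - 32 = 4*c^2 + c*(-2*z - 10) + 7*z - 14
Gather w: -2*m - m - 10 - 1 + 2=-3*m - 9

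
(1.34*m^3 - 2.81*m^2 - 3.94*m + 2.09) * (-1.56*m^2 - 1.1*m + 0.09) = -2.0904*m^5 + 2.9096*m^4 + 9.358*m^3 + 0.8207*m^2 - 2.6536*m + 0.1881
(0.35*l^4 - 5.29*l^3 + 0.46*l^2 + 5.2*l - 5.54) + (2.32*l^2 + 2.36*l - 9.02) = 0.35*l^4 - 5.29*l^3 + 2.78*l^2 + 7.56*l - 14.56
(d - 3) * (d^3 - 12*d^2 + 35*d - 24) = d^4 - 15*d^3 + 71*d^2 - 129*d + 72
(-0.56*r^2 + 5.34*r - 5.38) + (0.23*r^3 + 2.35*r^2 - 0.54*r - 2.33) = 0.23*r^3 + 1.79*r^2 + 4.8*r - 7.71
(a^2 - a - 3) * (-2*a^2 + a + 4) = -2*a^4 + 3*a^3 + 9*a^2 - 7*a - 12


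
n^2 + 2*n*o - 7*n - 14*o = (n - 7)*(n + 2*o)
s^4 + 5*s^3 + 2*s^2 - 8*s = s*(s - 1)*(s + 2)*(s + 4)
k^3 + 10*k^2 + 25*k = k*(k + 5)^2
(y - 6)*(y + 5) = y^2 - y - 30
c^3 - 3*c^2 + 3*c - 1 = (c - 1)^3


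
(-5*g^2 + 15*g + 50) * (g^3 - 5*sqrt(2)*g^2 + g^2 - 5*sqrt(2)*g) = -5*g^5 + 10*g^4 + 25*sqrt(2)*g^4 - 50*sqrt(2)*g^3 + 65*g^3 - 325*sqrt(2)*g^2 + 50*g^2 - 250*sqrt(2)*g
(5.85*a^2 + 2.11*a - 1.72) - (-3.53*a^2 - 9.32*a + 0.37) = 9.38*a^2 + 11.43*a - 2.09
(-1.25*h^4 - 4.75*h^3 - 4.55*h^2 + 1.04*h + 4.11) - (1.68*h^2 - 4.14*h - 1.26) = -1.25*h^4 - 4.75*h^3 - 6.23*h^2 + 5.18*h + 5.37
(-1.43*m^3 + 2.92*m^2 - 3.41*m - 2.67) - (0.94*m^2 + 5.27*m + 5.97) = -1.43*m^3 + 1.98*m^2 - 8.68*m - 8.64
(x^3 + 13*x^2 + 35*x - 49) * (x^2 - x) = x^5 + 12*x^4 + 22*x^3 - 84*x^2 + 49*x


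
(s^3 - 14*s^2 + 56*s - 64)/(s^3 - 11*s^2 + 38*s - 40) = (s - 8)/(s - 5)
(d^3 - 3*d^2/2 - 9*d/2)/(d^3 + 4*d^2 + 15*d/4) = 2*(d - 3)/(2*d + 5)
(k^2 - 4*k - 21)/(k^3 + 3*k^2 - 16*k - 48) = (k - 7)/(k^2 - 16)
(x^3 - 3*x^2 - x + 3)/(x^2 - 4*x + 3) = x + 1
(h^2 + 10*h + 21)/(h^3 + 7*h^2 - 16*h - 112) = (h + 3)/(h^2 - 16)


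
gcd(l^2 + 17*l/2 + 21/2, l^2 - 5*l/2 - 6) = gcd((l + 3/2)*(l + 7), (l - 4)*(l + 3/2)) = l + 3/2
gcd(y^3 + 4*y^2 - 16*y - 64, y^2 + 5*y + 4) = y + 4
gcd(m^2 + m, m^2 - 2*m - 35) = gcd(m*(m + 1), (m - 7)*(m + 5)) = 1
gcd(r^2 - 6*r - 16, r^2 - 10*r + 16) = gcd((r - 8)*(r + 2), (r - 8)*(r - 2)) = r - 8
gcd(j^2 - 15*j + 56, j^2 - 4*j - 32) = j - 8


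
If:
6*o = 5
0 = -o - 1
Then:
No Solution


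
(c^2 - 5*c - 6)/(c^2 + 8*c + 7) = (c - 6)/(c + 7)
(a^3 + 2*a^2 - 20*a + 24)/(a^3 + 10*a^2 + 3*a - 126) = (a^2 - 4*a + 4)/(a^2 + 4*a - 21)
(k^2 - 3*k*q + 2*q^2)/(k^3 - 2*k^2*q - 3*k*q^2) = (-k^2 + 3*k*q - 2*q^2)/(k*(-k^2 + 2*k*q + 3*q^2))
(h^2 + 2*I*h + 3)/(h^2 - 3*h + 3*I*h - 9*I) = (h - I)/(h - 3)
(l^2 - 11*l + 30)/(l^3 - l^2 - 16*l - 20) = (l - 6)/(l^2 + 4*l + 4)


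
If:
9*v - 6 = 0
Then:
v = 2/3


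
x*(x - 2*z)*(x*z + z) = x^3*z - 2*x^2*z^2 + x^2*z - 2*x*z^2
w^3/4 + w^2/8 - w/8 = w*(w/4 + 1/4)*(w - 1/2)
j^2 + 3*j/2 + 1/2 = (j + 1/2)*(j + 1)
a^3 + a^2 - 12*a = a*(a - 3)*(a + 4)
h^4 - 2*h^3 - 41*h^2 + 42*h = h*(h - 7)*(h - 1)*(h + 6)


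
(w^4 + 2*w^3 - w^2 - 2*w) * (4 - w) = -w^5 + 2*w^4 + 9*w^3 - 2*w^2 - 8*w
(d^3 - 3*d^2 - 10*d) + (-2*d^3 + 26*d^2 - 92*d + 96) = -d^3 + 23*d^2 - 102*d + 96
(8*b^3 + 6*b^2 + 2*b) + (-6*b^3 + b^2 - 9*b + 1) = 2*b^3 + 7*b^2 - 7*b + 1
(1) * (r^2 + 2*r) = r^2 + 2*r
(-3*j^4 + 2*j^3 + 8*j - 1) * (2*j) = -6*j^5 + 4*j^4 + 16*j^2 - 2*j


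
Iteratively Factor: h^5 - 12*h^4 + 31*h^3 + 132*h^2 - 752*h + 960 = (h + 4)*(h^4 - 16*h^3 + 95*h^2 - 248*h + 240) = (h - 5)*(h + 4)*(h^3 - 11*h^2 + 40*h - 48) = (h - 5)*(h - 4)*(h + 4)*(h^2 - 7*h + 12) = (h - 5)*(h - 4)^2*(h + 4)*(h - 3)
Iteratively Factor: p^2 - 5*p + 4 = (p - 4)*(p - 1)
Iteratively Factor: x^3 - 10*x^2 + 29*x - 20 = (x - 5)*(x^2 - 5*x + 4) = (x - 5)*(x - 4)*(x - 1)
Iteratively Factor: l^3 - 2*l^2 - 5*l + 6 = (l - 1)*(l^2 - l - 6) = (l - 3)*(l - 1)*(l + 2)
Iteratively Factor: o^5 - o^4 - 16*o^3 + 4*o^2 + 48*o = (o - 4)*(o^4 + 3*o^3 - 4*o^2 - 12*o) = (o - 4)*(o + 2)*(o^3 + o^2 - 6*o) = (o - 4)*(o - 2)*(o + 2)*(o^2 + 3*o) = (o - 4)*(o - 2)*(o + 2)*(o + 3)*(o)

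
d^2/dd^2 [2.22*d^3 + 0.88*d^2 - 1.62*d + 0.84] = 13.32*d + 1.76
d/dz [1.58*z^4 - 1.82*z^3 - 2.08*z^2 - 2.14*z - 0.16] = 6.32*z^3 - 5.46*z^2 - 4.16*z - 2.14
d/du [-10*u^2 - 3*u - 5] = -20*u - 3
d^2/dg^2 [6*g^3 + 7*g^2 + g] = 36*g + 14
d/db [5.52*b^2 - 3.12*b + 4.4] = 11.04*b - 3.12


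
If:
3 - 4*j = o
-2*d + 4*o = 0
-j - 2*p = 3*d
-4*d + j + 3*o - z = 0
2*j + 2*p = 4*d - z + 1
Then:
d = 2/39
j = 29/39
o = 1/39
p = -35/78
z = 8/13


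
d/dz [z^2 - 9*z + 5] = 2*z - 9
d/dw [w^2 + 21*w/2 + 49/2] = 2*w + 21/2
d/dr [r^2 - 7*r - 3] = 2*r - 7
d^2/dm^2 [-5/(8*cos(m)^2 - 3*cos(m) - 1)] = 5*(-256*sin(m)^4 + 169*sin(m)^2 - 87*cos(m) + 18*cos(3*m) + 121)/(8*sin(m)^2 + 3*cos(m) - 7)^3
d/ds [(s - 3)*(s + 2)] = 2*s - 1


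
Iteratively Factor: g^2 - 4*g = (g)*(g - 4)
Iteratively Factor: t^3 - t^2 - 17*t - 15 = (t + 3)*(t^2 - 4*t - 5) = (t - 5)*(t + 3)*(t + 1)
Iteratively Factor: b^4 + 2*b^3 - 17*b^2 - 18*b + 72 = (b + 4)*(b^3 - 2*b^2 - 9*b + 18) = (b + 3)*(b + 4)*(b^2 - 5*b + 6) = (b - 3)*(b + 3)*(b + 4)*(b - 2)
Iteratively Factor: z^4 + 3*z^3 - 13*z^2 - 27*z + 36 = (z + 3)*(z^3 - 13*z + 12) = (z - 3)*(z + 3)*(z^2 + 3*z - 4) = (z - 3)*(z - 1)*(z + 3)*(z + 4)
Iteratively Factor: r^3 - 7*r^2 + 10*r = (r)*(r^2 - 7*r + 10) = r*(r - 2)*(r - 5)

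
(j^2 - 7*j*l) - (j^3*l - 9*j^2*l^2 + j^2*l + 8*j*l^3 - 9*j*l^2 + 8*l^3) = -j^3*l + 9*j^2*l^2 - j^2*l + j^2 - 8*j*l^3 + 9*j*l^2 - 7*j*l - 8*l^3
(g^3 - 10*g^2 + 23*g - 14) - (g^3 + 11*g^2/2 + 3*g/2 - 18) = -31*g^2/2 + 43*g/2 + 4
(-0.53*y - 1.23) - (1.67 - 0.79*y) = 0.26*y - 2.9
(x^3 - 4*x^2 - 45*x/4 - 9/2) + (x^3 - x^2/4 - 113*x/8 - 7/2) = 2*x^3 - 17*x^2/4 - 203*x/8 - 8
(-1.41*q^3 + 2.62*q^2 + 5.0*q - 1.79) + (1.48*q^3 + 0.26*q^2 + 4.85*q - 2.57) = 0.0700000000000001*q^3 + 2.88*q^2 + 9.85*q - 4.36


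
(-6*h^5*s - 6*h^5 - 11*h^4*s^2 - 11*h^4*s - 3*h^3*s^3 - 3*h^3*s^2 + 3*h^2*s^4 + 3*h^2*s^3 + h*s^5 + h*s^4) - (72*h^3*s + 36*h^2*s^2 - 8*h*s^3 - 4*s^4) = -6*h^5*s - 6*h^5 - 11*h^4*s^2 - 11*h^4*s - 3*h^3*s^3 - 3*h^3*s^2 - 72*h^3*s + 3*h^2*s^4 + 3*h^2*s^3 - 36*h^2*s^2 + h*s^5 + h*s^4 + 8*h*s^3 + 4*s^4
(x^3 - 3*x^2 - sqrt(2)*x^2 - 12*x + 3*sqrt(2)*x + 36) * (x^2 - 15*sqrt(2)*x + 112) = x^5 - 16*sqrt(2)*x^4 - 3*x^4 + 48*sqrt(2)*x^3 + 130*x^3 - 390*x^2 + 68*sqrt(2)*x^2 - 1344*x - 204*sqrt(2)*x + 4032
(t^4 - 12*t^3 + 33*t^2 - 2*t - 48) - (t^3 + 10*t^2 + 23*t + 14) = t^4 - 13*t^3 + 23*t^2 - 25*t - 62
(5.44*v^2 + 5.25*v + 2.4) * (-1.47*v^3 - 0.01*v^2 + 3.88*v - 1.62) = -7.9968*v^5 - 7.7719*v^4 + 17.5267*v^3 + 11.5332*v^2 + 0.806999999999999*v - 3.888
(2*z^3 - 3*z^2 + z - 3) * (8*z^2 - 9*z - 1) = 16*z^5 - 42*z^4 + 33*z^3 - 30*z^2 + 26*z + 3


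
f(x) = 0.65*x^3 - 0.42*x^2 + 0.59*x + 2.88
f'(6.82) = 85.56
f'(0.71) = 0.98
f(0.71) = 3.32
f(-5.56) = -125.11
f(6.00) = 131.70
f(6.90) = 200.49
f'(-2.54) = 15.30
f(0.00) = 2.88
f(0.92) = 3.57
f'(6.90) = 87.63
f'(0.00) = 0.59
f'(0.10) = 0.53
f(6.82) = 193.56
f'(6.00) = 65.75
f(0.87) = 3.50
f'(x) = 1.95*x^2 - 0.84*x + 0.59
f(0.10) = 2.94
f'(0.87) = 1.34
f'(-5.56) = 65.54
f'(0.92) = 1.47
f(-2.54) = -11.98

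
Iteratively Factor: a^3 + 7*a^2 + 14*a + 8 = (a + 1)*(a^2 + 6*a + 8) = (a + 1)*(a + 2)*(a + 4)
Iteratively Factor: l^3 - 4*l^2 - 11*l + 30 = (l - 5)*(l^2 + l - 6) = (l - 5)*(l + 3)*(l - 2)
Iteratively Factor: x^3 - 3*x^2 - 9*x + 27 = (x + 3)*(x^2 - 6*x + 9) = (x - 3)*(x + 3)*(x - 3)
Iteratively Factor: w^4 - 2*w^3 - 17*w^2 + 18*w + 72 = (w - 4)*(w^3 + 2*w^2 - 9*w - 18) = (w - 4)*(w + 3)*(w^2 - w - 6) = (w - 4)*(w - 3)*(w + 3)*(w + 2)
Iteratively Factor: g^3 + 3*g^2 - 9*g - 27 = (g + 3)*(g^2 - 9) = (g - 3)*(g + 3)*(g + 3)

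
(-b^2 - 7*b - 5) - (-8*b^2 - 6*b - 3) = 7*b^2 - b - 2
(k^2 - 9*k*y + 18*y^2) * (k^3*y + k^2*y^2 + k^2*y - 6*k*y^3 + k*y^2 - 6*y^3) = k^5*y - 8*k^4*y^2 + k^4*y + 3*k^3*y^3 - 8*k^3*y^2 + 72*k^2*y^4 + 3*k^2*y^3 - 108*k*y^5 + 72*k*y^4 - 108*y^5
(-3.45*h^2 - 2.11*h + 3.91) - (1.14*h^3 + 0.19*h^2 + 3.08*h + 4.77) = -1.14*h^3 - 3.64*h^2 - 5.19*h - 0.859999999999999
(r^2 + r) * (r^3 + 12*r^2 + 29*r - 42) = r^5 + 13*r^4 + 41*r^3 - 13*r^2 - 42*r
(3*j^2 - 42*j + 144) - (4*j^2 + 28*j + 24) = -j^2 - 70*j + 120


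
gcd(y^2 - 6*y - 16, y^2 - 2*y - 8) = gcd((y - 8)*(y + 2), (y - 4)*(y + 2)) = y + 2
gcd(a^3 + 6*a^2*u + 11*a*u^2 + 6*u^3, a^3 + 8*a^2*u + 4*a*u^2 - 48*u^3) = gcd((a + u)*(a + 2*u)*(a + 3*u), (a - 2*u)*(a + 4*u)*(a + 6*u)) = 1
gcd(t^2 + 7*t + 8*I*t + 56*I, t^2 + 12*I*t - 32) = t + 8*I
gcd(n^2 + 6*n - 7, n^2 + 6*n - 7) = n^2 + 6*n - 7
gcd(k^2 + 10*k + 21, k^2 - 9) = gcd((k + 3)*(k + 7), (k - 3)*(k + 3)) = k + 3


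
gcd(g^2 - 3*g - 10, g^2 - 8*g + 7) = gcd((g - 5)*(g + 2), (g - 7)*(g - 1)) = 1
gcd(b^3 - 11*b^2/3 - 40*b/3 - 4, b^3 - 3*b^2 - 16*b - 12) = b^2 - 4*b - 12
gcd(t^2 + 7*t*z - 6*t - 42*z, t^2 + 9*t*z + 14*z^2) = t + 7*z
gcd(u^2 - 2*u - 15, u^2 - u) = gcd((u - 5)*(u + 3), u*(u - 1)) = 1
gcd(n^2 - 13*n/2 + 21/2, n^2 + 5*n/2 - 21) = n - 7/2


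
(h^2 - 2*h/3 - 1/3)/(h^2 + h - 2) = (h + 1/3)/(h + 2)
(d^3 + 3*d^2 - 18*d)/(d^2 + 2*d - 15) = d*(d + 6)/(d + 5)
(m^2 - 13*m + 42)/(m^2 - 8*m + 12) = (m - 7)/(m - 2)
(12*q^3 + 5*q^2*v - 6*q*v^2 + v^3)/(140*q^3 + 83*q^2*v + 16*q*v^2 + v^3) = (12*q^3 + 5*q^2*v - 6*q*v^2 + v^3)/(140*q^3 + 83*q^2*v + 16*q*v^2 + v^3)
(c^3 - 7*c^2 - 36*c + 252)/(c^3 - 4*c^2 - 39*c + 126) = (c - 6)/(c - 3)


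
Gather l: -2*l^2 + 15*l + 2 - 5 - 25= -2*l^2 + 15*l - 28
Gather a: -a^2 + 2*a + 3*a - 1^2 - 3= -a^2 + 5*a - 4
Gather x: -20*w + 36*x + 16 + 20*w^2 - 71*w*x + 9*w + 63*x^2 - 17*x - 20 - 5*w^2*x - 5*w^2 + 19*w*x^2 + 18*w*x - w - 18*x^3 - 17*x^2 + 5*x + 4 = 15*w^2 - 12*w - 18*x^3 + x^2*(19*w + 46) + x*(-5*w^2 - 53*w + 24)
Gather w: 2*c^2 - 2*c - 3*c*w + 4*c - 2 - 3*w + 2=2*c^2 + 2*c + w*(-3*c - 3)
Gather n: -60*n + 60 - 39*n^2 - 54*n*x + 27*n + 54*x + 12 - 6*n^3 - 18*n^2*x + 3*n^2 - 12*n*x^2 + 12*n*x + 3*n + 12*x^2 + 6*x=-6*n^3 + n^2*(-18*x - 36) + n*(-12*x^2 - 42*x - 30) + 12*x^2 + 60*x + 72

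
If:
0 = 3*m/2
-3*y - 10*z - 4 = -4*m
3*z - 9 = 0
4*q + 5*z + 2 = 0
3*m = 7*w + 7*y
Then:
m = 0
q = -17/4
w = 34/3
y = -34/3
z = 3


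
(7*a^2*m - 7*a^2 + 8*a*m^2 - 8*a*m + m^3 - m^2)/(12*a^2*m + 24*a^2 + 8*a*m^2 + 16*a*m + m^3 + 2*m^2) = (7*a^2*m - 7*a^2 + 8*a*m^2 - 8*a*m + m^3 - m^2)/(12*a^2*m + 24*a^2 + 8*a*m^2 + 16*a*m + m^3 + 2*m^2)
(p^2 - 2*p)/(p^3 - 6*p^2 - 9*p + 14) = p*(p - 2)/(p^3 - 6*p^2 - 9*p + 14)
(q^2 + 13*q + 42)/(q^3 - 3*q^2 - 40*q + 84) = (q + 7)/(q^2 - 9*q + 14)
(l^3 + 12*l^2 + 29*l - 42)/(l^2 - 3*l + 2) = (l^2 + 13*l + 42)/(l - 2)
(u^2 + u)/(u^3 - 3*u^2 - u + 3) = u/(u^2 - 4*u + 3)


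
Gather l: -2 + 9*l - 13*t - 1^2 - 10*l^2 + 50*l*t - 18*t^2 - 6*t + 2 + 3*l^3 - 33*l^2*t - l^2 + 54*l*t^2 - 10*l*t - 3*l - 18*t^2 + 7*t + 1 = 3*l^3 + l^2*(-33*t - 11) + l*(54*t^2 + 40*t + 6) - 36*t^2 - 12*t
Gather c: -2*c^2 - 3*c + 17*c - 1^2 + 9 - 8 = -2*c^2 + 14*c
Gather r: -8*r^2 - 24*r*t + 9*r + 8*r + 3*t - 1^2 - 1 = -8*r^2 + r*(17 - 24*t) + 3*t - 2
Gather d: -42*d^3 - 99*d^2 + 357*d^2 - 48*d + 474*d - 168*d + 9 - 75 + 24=-42*d^3 + 258*d^2 + 258*d - 42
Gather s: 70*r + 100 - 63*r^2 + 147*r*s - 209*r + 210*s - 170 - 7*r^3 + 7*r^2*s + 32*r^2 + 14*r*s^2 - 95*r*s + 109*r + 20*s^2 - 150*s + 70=-7*r^3 - 31*r^2 - 30*r + s^2*(14*r + 20) + s*(7*r^2 + 52*r + 60)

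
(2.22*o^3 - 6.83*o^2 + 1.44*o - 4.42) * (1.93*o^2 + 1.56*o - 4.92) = 4.2846*o^5 - 9.7187*o^4 - 18.798*o^3 + 27.3194*o^2 - 13.98*o + 21.7464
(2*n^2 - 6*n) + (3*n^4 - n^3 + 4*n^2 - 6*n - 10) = 3*n^4 - n^3 + 6*n^2 - 12*n - 10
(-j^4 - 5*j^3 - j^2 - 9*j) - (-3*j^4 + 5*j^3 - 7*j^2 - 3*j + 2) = 2*j^4 - 10*j^3 + 6*j^2 - 6*j - 2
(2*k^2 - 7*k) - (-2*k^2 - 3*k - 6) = 4*k^2 - 4*k + 6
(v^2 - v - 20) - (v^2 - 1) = -v - 19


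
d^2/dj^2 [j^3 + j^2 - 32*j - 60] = 6*j + 2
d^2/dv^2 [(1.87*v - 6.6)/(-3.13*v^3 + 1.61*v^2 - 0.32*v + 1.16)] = (-109.921218*v^5 + 832.455426*v^4 - 538.09855*v^3 + 60.835368*v^2 + 144.332232*v - 24.688928)/(30.664297*v^9 - 47.319027*v^8 + 33.744843*v^7 - 47.941949*v^6 + 38.52348*v^5 - 16.486236*v^4 + 16.253744*v^3 - 6.8556*v^2 + 1.291776*v - 1.560896)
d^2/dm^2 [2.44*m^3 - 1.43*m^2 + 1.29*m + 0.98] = 14.64*m - 2.86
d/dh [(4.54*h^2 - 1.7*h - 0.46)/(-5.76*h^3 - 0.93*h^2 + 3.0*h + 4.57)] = (26.1504*h^4 - 19.584*h^3 + 4.0902*h^2 + 40.64*h - 6.389)/(33.1776*h^6 + 10.7136*h^5 - 33.6951*h^4 - 58.2264*h^3 + 0.499799999999999*h^2 + 27.42*h + 20.8849)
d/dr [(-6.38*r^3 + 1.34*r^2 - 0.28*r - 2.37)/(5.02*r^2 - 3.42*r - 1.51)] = (-32.0276*r^4 + 43.6392*r^3 + 25.7242*r^2 + 19.748*r - 7.6826)/(25.2004*r^4 - 34.3368*r^3 - 3.464*r^2 + 10.3284*r + 2.2801)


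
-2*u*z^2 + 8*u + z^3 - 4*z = (-2*u + z)*(z - 2)*(z + 2)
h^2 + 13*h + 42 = (h + 6)*(h + 7)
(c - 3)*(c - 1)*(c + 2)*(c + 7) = c^4 + 5*c^3 - 19*c^2 - 29*c + 42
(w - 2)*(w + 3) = w^2 + w - 6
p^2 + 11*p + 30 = (p + 5)*(p + 6)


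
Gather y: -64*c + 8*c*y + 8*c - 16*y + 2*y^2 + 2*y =-56*c + 2*y^2 + y*(8*c - 14)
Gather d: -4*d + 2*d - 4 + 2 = -2*d - 2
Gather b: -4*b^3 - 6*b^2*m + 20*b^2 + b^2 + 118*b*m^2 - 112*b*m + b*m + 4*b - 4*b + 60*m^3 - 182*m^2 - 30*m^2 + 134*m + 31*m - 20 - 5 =-4*b^3 + b^2*(21 - 6*m) + b*(118*m^2 - 111*m) + 60*m^3 - 212*m^2 + 165*m - 25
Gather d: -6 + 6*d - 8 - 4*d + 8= 2*d - 6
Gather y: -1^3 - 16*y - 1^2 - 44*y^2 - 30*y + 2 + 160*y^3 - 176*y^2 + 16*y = 160*y^3 - 220*y^2 - 30*y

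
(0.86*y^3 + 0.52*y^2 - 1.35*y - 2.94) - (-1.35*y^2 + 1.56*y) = 0.86*y^3 + 1.87*y^2 - 2.91*y - 2.94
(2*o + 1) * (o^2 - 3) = 2*o^3 + o^2 - 6*o - 3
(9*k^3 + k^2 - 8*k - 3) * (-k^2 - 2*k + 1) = -9*k^5 - 19*k^4 + 15*k^3 + 20*k^2 - 2*k - 3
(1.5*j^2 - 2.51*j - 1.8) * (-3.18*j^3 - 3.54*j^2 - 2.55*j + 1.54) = -4.77*j^5 + 2.6718*j^4 + 10.7844*j^3 + 15.0825*j^2 + 0.7246*j - 2.772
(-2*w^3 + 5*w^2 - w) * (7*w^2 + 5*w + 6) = -14*w^5 + 25*w^4 + 6*w^3 + 25*w^2 - 6*w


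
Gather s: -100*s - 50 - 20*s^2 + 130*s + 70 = -20*s^2 + 30*s + 20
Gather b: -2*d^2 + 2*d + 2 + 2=-2*d^2 + 2*d + 4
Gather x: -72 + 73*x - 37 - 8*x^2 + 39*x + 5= -8*x^2 + 112*x - 104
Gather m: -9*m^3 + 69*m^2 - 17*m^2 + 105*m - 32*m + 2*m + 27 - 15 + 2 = -9*m^3 + 52*m^2 + 75*m + 14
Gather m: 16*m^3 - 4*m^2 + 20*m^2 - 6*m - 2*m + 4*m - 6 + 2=16*m^3 + 16*m^2 - 4*m - 4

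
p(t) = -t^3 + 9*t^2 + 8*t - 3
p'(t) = -3*t^2 + 18*t + 8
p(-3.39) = 112.27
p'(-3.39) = -87.50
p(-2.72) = 61.95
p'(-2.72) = -63.16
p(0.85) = 9.69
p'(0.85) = 21.13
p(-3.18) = 94.73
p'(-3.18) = -79.58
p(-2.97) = 78.83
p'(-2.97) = -71.92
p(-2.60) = 54.62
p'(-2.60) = -59.08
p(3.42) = 89.63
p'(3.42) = 34.47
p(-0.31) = -4.59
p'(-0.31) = 2.13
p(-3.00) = 81.00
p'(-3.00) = -73.00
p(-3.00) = 81.00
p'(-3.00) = -73.00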